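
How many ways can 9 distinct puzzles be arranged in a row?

The number of ways to arrange 9 distinct objects is 9!.

Final answer: 9! = 362880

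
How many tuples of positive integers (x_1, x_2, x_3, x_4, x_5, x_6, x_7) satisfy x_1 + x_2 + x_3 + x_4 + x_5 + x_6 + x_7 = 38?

Substitute x'_i = x_i - 1 (so x'_i >= 0). Then sum x'_i = 38 - 7 = 31.
Stars and bars: C(31+7-1, 7-1) = C(37,6).

Final answer: C(37,6) = 2324784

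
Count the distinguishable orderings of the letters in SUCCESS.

Letters (C:2, E:1, S:3, U:1). Total letters: 7.
Permutations = 7!/(3! x 2!).

Final answer: 420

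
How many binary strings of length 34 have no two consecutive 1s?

A valid string ends in 0 (append to any length-(n-1) valid string) or in 01 (append to any length-(n-2) valid string), so a(n) = a(n-1) + a(n-2) with a(1)=2, a(2)=3.
Computing successive values: a(1)=2, a(2)=3, a(3)=5, a(4)=8, a(5)=13, a(6)=21, a(7)=34, a(8)=55, a(9)=89, a(10)=144, a(11)=233, a(12)=377, a(13)=610, a(14)=987, a(15)=1597, a(16)=2584, a(17)=4181, a(18)=6765, a(19)=10946, a(20)=17711, a(21)=28657, a(22)=46368, a(23)=75025, a(24)=121393, a(25)=196418, a(26)=317811, a(27)=514229, a(28)=832040, a(29)=1346269, a(30)=2178309, a(31)=3524578, a(32)=5702887, a(33)=9227465, a(34)=14930352.

Final answer: 14930352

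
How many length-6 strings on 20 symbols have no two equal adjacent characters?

First character: 20 choices. Each subsequent: 19 choices (must differ from the previous one).
Total: 20 x 19^5.

Final answer: 20 x 19^{5} = 49521980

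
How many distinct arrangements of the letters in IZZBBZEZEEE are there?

Letters (B:2, E:4, I:1, Z:4). Total letters: 11.
Permutations = 11!/(4! x 4! x 2!).

Final answer: 34650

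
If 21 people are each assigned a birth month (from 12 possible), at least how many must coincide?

There are 12 possible values for birth month. With 21 people and 12 categories, by pigeonhole: ceiling(21/12).

Final answer: 2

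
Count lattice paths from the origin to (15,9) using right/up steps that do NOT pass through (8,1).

Total paths to (15,9): C(24,9) = 1307504.
Paths through (8,1): C(9,1) x C(15,8) = 57915.
Avoiding (8,1): 1307504 - 57915.

Final answer: 1249589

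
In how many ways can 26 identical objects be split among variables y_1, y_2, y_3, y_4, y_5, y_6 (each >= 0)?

Stars and bars with 26 stars and 5 bars:
C(26+6-1, 6-1) = C(31,5).

Final answer: C(31,5) = 169911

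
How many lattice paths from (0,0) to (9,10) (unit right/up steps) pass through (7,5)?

Paths (0,0)->(7,5): C(12,5) = 792.
Paths (7,5)->(9,10): C(7,5) = 21.
By multiplication principle: 792 x 21.

Final answer: 16632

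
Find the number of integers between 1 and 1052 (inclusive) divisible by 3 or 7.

Multiples of 3: 350. Multiples of 7: 150. Of both (lcm=21): 50.
By inclusion-exclusion: 350 + 150 - 50.

Final answer: 450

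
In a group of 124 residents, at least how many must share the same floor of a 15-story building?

There are 15 possible values for floor of a 15-story building. With 124 residents and 15 categories, by pigeonhole: ceiling(124/15).

Final answer: 9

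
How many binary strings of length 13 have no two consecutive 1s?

A valid string ends in 0 (append to any length-(n-1) valid string) or in 01 (append to any length-(n-2) valid string), so a(n) = a(n-1) + a(n-2) with a(1)=2, a(2)=3.
Building up term by term: a(1)=2, a(2)=3, a(3)=5, a(4)=8, a(5)=13, a(6)=21, a(7)=34, a(8)=55, a(9)=89, a(10)=144, a(11)=233, a(12)=377, a(13)=610.

Final answer: 610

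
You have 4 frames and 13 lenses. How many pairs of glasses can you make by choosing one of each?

By the multiplication principle: 4 x 13.

Final answer: 52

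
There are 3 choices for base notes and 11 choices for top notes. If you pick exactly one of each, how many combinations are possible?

By the multiplication principle: 3 x 11.

Final answer: 33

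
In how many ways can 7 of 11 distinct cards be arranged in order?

P(11,7) = 11!/(11-7)! = 11!/4!.

Final answer: P(11,7) = 1663200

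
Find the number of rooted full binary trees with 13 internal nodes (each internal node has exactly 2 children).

This is a standard Catalan-number count: the answer is C_n. Here n = 13.
C_n = (2n)!/(n!(n+1)!), so C_{13} = 26!/(13! x 14!) = C(26,13)/14 = 10400600/14.

Final answer: C_{13} = 742900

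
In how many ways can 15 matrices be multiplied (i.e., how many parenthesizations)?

This is a standard Catalan-number count: the answer is C_n. Here n = 15 - 1 = 14.
Using C_0 = 1 and C_(k+1) = C_k x 2(2k+1)/(k+2), build up term by term: C_1=1, C_2=2, C_3=5, C_4=14, C_5=42, C_6=132, C_7=429, C_8=1430, C_9=4862, C_10=16796, C_11=58786, C_12=208012, C_13=742900, C_14=2674440.

Final answer: C_{14} = 2674440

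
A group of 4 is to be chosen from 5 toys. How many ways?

C(5,4) = 5!/(4! x (5-4)!).

Final answer: C(5,4) = 5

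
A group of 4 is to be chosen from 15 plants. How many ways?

C(15,4) = 15!/(4! x 11!).

Final answer: \binom{15}{4} = 1365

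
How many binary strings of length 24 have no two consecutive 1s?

Classify by the final bit: ...0 gives a(n-1) strings, ...01 gives a(n-2) strings. Thus a(n) = a(n-1) + a(n-2) with a(1)=2, a(2)=3.
Building up term by term: a(1)=2, a(2)=3, a(3)=5, a(4)=8, a(5)=13, a(6)=21, a(7)=34, a(8)=55, a(9)=89, a(10)=144, a(11)=233, a(12)=377, a(13)=610, a(14)=987, a(15)=1597, a(16)=2584, a(17)=4181, a(18)=6765, a(19)=10946, a(20)=17711, a(21)=28657, a(22)=46368, a(23)=75025, a(24)=121393.

Final answer: 121393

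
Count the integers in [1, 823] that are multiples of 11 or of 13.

Multiples of 11: 74. Multiples of 13: 63. Of both (lcm=143): 5.
By inclusion-exclusion: 74 + 63 - 5.

Final answer: 132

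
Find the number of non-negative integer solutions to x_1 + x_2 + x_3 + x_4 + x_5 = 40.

Stars and bars with 40 stars and 4 bars:
C(40+5-1, 5-1) = C(44,4).

Final answer: C(44,4) = 135751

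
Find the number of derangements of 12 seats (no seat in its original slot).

D(n) = (n-1)(D(n-1) + D(n-2)), D(0)=1, D(1)=0.
D(2) = 1 x (0 + 1) = 1
D(3) = 2 x (1 + 0) = 2
D(4) = 3 x (2 + 1) = 9
D(5) = 4 x (9 + 2) = 44
D(6) = 5 x (44 + 9) = 265
D(7) = 6 x (265 + 44) = 1854
D(8) = 7 x (1854 + 265) = 14833
D(9) = 8 x (14833 + 1854) = 133496
D(10) = 9 x (133496 + 14833) = 1334961
D(11) = 10 x (1334961 + 133496) = 14684570
D(12) = 11 x (D(11) + D(10)) = 11 x (14684570 + 1334961)

Final answer: D(12) = 176214841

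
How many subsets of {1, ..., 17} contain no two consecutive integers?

Condition on whether n belongs to the subset: if not, any valid subset of {1, ..., n-1} works (a(n-1)); if so, n-1 is excluded and the rest is a valid subset of {1, ..., n-2} (a(n-2)). Hence a(n) = a(n-1) + a(n-2), a(1)=2, a(2)=3.
Iterating the recurrence: a(1)=2, a(2)=3, a(3)=5, a(4)=8, a(5)=13, a(6)=21, a(7)=34, a(8)=55, a(9)=89, a(10)=144, a(11)=233, a(12)=377, a(13)=610, a(14)=987, a(15)=1597, a(16)=2584, a(17)=4181.

Final answer: 4181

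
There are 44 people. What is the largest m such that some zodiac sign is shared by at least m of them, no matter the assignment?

There are 12 possible values for zodiac sign. With 44 people and 12 categories, by pigeonhole: ceiling(44/12).

Final answer: 4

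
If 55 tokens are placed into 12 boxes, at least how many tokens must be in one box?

By the pigeonhole principle: ceiling(55/12).

Final answer: 5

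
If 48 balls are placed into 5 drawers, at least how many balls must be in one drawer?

By the pigeonhole principle: ceiling(48/5).

Final answer: 10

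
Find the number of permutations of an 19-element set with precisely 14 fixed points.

Choose which 14 elements are fixed: C(19,14) = 11628.
Derange the remaining 5 using D(j) = (j-1)(D(j-1) + D(j-2)), D(0)=1, D(1)=0: D(2)=1, D(3)=2, D(4)=9, D(5)=44.
Total: 11628 x 44.

Final answer: C(19,14) D(5) = 511632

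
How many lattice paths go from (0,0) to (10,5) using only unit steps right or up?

Each path has 10 right steps and 5 up steps in some order (15 steps total).
Choose which 5 of the 15 steps are up: C(15,5).

Final answer: C(15,5) = 3003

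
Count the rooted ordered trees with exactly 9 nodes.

This is a standard Catalan-number count: the answer is C_n. Here n = 9 - 1 = 8.
Using C_0 = 1 and C_(k+1) = C_k x 2(2k+1)/(k+2), build up term by term: C_1=1, C_2=2, C_3=5, C_4=14, C_5=42, C_6=132, C_7=429, C_8=1430.

Final answer: C_{8} = 1430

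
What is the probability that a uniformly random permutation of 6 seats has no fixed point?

D(n) = (n-1)(D(n-1) + D(n-2)), D(0)=1, D(1)=0.
Building up: D(2)=1, D(3)=2, D(4)=9, D(5)=44, D(6)=265.
Total arrangements: 6! = 720.
Probability = D(6)/6! = 53/144.

Final answer: D(6)/6! = 265/720 = 0.368056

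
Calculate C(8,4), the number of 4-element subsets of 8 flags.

C(8,4) = 8!/(4! x (8-4)!).

Final answer: C(8,4) = 70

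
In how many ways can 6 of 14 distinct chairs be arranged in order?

P(14,6) = 14!/(14-6)! = 14!/8!.

Final answer: P(14,6) = 2162160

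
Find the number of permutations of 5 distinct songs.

The number of ways to arrange 5 distinct objects is 5!.

Final answer: 5! = 120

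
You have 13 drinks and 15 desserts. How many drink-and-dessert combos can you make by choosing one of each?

By the multiplication principle: 13 x 15.

Final answer: 195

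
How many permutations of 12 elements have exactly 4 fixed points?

Choose which 4 elements are fixed: C(12,4) = 495.
Derange the remaining 8 using D(j) = (j-1)(D(j-1) + D(j-2)), D(0)=1, D(1)=0: D(2)=1, D(3)=2, D(4)=9, D(5)=44, D(6)=265, D(7)=1854, D(8)=14833.
Total: 495 x 14833.

Final answer: C(12,4) D(8) = 7342335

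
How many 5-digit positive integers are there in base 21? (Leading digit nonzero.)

In base 21, the leading digit has 20 choices (1..20); each of the remaining 4 digits has 21 choices.
Total: 20 x 21^4.

Final answer: 3889620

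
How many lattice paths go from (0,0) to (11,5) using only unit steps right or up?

Each path has 11 right steps and 5 up steps in some order (16 steps total).
Choose which 5 of the 16 steps are up: C(16,5).

Final answer: C(16,5) = 4368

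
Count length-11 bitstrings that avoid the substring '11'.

Classify by the final bit: ...0 gives a(n-1) strings, ...01 gives a(n-2) strings. Thus a(n) = a(n-1) + a(n-2) with a(1)=2, a(2)=3.
Building up term by term: a(1)=2, a(2)=3, a(3)=5, a(4)=8, a(5)=13, a(6)=21, a(7)=34, a(8)=55, a(9)=89, a(10)=144, a(11)=233.

Final answer: 233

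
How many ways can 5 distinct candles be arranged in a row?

The number of ways to arrange 5 distinct objects is 5!.

Final answer: 5! = 120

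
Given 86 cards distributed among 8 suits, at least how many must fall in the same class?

By pigeonhole with 86 objects and 8 categories: ceiling(86/8).

Final answer: 11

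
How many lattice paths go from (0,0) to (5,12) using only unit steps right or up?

Each path has 5 right steps and 12 up steps in some order (17 steps total).
Choose which 12 of the 17 steps are up: C(17,12).

Final answer: C(17,12) = 6188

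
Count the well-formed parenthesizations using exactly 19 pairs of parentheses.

The structures are counted by the Catalan number C_n. Here n = 19 (pairs).
C_n = C(2n,n) - C(2n,n+1), so C_{19} = C(38,19) - C(38,20) = 35345263800 - 33578000610.

Final answer: C_{19} = 1767263190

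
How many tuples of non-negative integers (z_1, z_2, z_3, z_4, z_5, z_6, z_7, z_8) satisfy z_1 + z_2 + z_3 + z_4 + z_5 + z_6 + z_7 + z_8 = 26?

Stars and bars with 26 stars and 7 bars:
C(26+8-1, 8-1) = C(33,7).

Final answer: C(33,7) = 4272048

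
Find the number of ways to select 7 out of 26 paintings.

C(26,7) = 26!/(7! x 19!).

Final answer: \binom{26}{7} = 657800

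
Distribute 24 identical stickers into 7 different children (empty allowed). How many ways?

Stars and bars: C(n+k-1, k-1) = C(30,6).

Final answer: C(30,6) = 593775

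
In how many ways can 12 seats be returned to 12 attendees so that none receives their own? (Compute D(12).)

D(n) = (n-1)(D(n-1) + D(n-2)), D(0)=1, D(1)=0.
D(2) = 1 x (0 + 1) = 1
D(3) = 2 x (1 + 0) = 2
D(4) = 3 x (2 + 1) = 9
D(5) = 4 x (9 + 2) = 44
D(6) = 5 x (44 + 9) = 265
D(7) = 6 x (265 + 44) = 1854
D(8) = 7 x (1854 + 265) = 14833
D(9) = 8 x (14833 + 1854) = 133496
D(10) = 9 x (133496 + 14833) = 1334961
D(11) = 10 x (1334961 + 133496) = 14684570
D(12) = 11 x (D(11) + D(10)) = 11 x (14684570 + 1334961)

Final answer: D(12) = 176214841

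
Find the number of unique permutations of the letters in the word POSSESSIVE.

Letters (E:2, I:1, O:1, P:1, S:4, V:1). Total letters: 10.
Permutations = 10!/(4! x 2!).

Final answer: 75600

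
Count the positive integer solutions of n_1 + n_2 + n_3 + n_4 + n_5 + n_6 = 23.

Substitute n'_i = n_i - 1 (so n'_i >= 0). Then sum n'_i = 23 - 6 = 17.
Stars and bars: C(17+6-1, 6-1) = C(22,5).

Final answer: C(22,5) = 26334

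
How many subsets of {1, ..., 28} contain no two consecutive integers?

Condition on whether n belongs to the subset: if not, any valid subset of {1, ..., n-1} works (a(n-1)); if so, n-1 is excluded and the rest is a valid subset of {1, ..., n-2} (a(n-2)). Hence a(n) = a(n-1) + a(n-2), a(1)=2, a(2)=3.
Computing successive values: a(1)=2, a(2)=3, a(3)=5, a(4)=8, a(5)=13, a(6)=21, a(7)=34, a(8)=55, a(9)=89, a(10)=144, a(11)=233, a(12)=377, a(13)=610, a(14)=987, a(15)=1597, a(16)=2584, a(17)=4181, a(18)=6765, a(19)=10946, a(20)=17711, a(21)=28657, a(22)=46368, a(23)=75025, a(24)=121393, a(25)=196418, a(26)=317811, a(27)=514229, a(28)=832040.

Final answer: 832040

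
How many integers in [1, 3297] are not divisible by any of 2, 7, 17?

|div by 2|=1648, |div by 7|=471, |div by 17|=193.
|div by 2&7|=235, |div by 2&17|=96, |div by 7&17|=27, |div by all|=13.
By inclusion-exclusion, divisible by at least one: 1648+471+193-235-96-27+13 = 1967.
Not divisible by any: 3297 - 1967.

Final answer: 1330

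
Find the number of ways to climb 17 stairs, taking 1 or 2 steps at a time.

Let f(n) count the ways. The last step is size 1 or 2, so f(n) = f(n-1) + f(n-2) with f(1)=1, f(2)=2.
Building up term by term: f(1)=1, f(2)=2, f(3)=3, f(4)=5, f(5)=8, f(6)=13, f(7)=21, f(8)=34, f(9)=55, f(10)=89, f(11)=144, f(12)=233, f(13)=377, f(14)=610, f(15)=987, f(16)=1597, f(17)=2584.

Final answer: 2584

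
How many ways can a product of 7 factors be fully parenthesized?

The structures are counted by the Catalan number C_n. Here n = 7 - 1 = 6.
C_n = (2n)!/(n!(n+1)!), so C_{6} = 12!/(6! x 7!) = C(12,6)/7 = 924/7.

Final answer: C_{6} = 132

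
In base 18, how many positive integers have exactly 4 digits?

Leading digit: 17 options (nonzero). Other 3 digit(s): 18 options each.
Total: 17 x 18^3.

Final answer: 99144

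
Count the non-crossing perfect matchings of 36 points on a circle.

This is counted by the nth Catalan number C_n. Here n = 36/2 = 18.
C_n = C(2n,n) - C(2n,n+1), so C_{18} = C(36,18) - C(36,19) = 9075135300 - 8597496600.

Final answer: C_{18} = 477638700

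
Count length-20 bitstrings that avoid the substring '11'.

Classify by the final bit: ...0 gives a(n-1) strings, ...01 gives a(n-2) strings. Thus a(n) = a(n-1) + a(n-2) with a(1)=2, a(2)=3.
Iterating the recurrence: a(1)=2, a(2)=3, a(3)=5, a(4)=8, a(5)=13, a(6)=21, a(7)=34, a(8)=55, a(9)=89, a(10)=144, a(11)=233, a(12)=377, a(13)=610, a(14)=987, a(15)=1597, a(16)=2584, a(17)=4181, a(18)=6765, a(19)=10946, a(20)=17711.

Final answer: 17711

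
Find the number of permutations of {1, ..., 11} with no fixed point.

Use the recurrence D(n) = (n-1)(D(n-1) + D(n-2)) with D(0)=1, D(1)=0.
Building up: D(2)=1, D(3)=2, D(4)=9, D(5)=44, D(6)=265, D(7)=1854, D(8)=14833, D(9)=133496, D(10)=1334961.
D(11) = 10 x (D(10) + D(9)) = 10 x (1334961 + 133496).

Final answer: D(11) = 14684570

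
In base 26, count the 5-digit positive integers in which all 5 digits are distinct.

First digit: 25 (nonzero). Second: 25 (not first). Third: 24, etc.
Total: 25 x 25 x 24 x 23 x 22.

Final answer: 7590000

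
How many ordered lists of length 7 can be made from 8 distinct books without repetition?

P(8,7) = 8!/(8-7)! = 8!/1!.

Final answer: P(8,7) = 40320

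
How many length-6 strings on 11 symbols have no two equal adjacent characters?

First character: 11 choices. Each subsequent: 10 choices (must differ from the previous one).
Total: 11 x 10^5.

Final answer: 11 x 10^{5} = 1100000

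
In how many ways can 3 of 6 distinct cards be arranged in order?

P(6,3) = 6!/(6-3)! = 6!/3!.

Final answer: P(6,3) = 120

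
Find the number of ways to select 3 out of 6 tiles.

C(6,3) = 6!/(3! x (6-3)!).

Final answer: C(6,3) = 20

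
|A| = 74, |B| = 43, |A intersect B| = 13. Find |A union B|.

|A union B| = |A| + |B| - |A intersect B| = 74 + 43 - 13.

Final answer: 104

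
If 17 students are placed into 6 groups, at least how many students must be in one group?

By the pigeonhole principle: ceiling(17/6).

Final answer: 3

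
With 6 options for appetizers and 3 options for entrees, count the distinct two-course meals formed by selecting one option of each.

By the multiplication principle: 6 x 3.

Final answer: 18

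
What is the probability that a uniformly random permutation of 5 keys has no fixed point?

D(n) = (n-1)(D(n-1) + D(n-2)), D(0)=1, D(1)=0.
Building up: D(2)=1, D(3)=2, D(4)=9, D(5)=44.
Total arrangements: 5! = 120.
Probability = D(5)/5! = 11/30.

Final answer: D(5)/5! = 44/120 = 0.366667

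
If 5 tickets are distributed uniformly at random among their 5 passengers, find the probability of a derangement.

Use the recurrence D(n) = (n-1)(D(n-1) + D(n-2)) with D(0)=1, D(1)=0.
Building up: D(2)=1, D(3)=2, D(4)=9, D(5)=44.
Total arrangements: 5! = 120.
Probability = D(5)/5! = 11/30.

Final answer: D(5)/5! = 44/120 = 0.366667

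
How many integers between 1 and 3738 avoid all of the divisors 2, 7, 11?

|div by 2|=1869, |div by 7|=534, |div by 11|=339.
|div by 2&7|=267, |div by 2&11|=169, |div by 7&11|=48, |div by all|=24.
By inclusion-exclusion, divisible by at least one: 1869+534+339-267-169-48+24 = 2282.
Not divisible by any: 3738 - 2282.

Final answer: 1456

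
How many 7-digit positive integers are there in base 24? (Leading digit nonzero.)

Leading digit: 23 options (nonzero). Other 6 digit(s): 24 options each.
Total: 23 x 24^6.

Final answer: 4395368448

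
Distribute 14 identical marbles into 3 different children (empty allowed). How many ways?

Stars and bars: C(n+k-1, k-1) = C(16,2).

Final answer: C(16,2) = 120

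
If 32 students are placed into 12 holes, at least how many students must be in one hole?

By the pigeonhole principle: ceiling(32/12).

Final answer: 3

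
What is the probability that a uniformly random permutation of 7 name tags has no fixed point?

Derangements satisfy D(n) = (n-1)(D(n-1) + D(n-2)), starting from D(0)=1, D(1)=0.
Building up: D(2)=1, D(3)=2, D(4)=9, D(5)=44, D(6)=265, D(7)=1854.
Total arrangements: 7! = 5040.
Probability = D(7)/7! = 103/280.

Final answer: D(7)/7! = 1854/5040 = 0.367857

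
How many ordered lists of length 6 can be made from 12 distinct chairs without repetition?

P(12,6) = 12!/(12-6)! = 12!/6!.

Final answer: P(12,6) = 665280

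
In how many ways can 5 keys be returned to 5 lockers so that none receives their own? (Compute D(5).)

Derangements satisfy D(n) = (n-1)(D(n-1) + D(n-2)), starting from D(0)=1, D(1)=0.
D(2) = 1 x (0 + 1) = 1
D(3) = 2 x (1 + 0) = 2
D(4) = 3 x (2 + 1) = 9
D(5) = 4 x (D(4) + D(3)) = 4 x (9 + 2)

Final answer: D(5) = 44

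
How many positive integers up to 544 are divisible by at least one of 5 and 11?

Multiples of 5: 108. Multiples of 11: 49. Of both (lcm=55): 9.
By inclusion-exclusion: 108 + 49 - 9.

Final answer: 148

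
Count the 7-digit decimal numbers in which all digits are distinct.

First digit: 9 (not 0). Second: 9 (not first). Third: 8, etc.
Total: 9 x 9 x 8 x 7 x 6 x 5 x 4.

Final answer: 544320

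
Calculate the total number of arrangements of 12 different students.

The number of ways to arrange 12 distinct objects is 12!.

Final answer: 12! = 479001600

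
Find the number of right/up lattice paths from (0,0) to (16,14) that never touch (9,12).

Total paths to (16,14): C(30,14) = 145422675.
Paths through (9,12): C(21,12) x C(9,2) = 10581480.
Avoiding (9,12): 145422675 - 10581480.

Final answer: 134841195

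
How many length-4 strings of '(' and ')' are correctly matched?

This is a standard Catalan-number count: the answer is C_n. Here n = 2 (pairs).
C_n = (2n)!/(n!(n+1)!), so C_{2} = 4!/(2! x 3!) = C(4,2)/3 = 6/3.

Final answer: C_{2} = 2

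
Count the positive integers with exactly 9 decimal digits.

First digit: 9 choices (1-9). Each of the remaining 8 digits: 10 choices.
Total: 9 x 10^8.

Final answer: 900000000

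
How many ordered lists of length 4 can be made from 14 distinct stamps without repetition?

P(14,4) = 14!/(14-4)! = 14!/10!.

Final answer: P(14,4) = 24024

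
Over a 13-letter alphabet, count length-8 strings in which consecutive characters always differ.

Let g(n) count such strings. g(1) = 13, and each valid string of length n-1 extends in 12 ways (any symbol but the last), so g(n) = 12 g(n-1).
Total: g(8) = 13 x 12^7.

Final answer: 13 x 12^{7} = 465813504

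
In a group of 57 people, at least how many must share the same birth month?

There are 12 possible values for birth month. With 57 people and 12 categories, by pigeonhole: ceiling(57/12).

Final answer: 5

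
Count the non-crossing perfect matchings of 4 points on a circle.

The structures are counted by the Catalan number C_n. Here n = 4/2 = 2.
Using C_0 = 1 and C_(k+1) = C_k x 2(2k+1)/(k+2), build up term by term: C_1=1, C_2=2.

Final answer: C_{2} = 2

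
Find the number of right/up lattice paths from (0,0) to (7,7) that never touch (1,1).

Total paths to (7,7): C(14,7) = 3432.
Paths through (1,1): C(2,1) x C(12,6) = 1848.
Avoiding (1,1): 3432 - 1848.

Final answer: 1584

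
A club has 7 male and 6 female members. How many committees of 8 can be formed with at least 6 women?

Sum over valid woman counts:
C(6,6)C(7,2).

Final answer: 21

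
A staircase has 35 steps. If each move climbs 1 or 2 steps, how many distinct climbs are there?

Let f(n) count the ways. The last step is size 1 or 2, so f(n) = f(n-1) + f(n-2) with f(1)=1, f(2)=2.
Building up term by term: f(1)=1, f(2)=2, f(3)=3, f(4)=5, f(5)=8, f(6)=13, f(7)=21, f(8)=34, f(9)=55, f(10)=89, f(11)=144, f(12)=233, f(13)=377, f(14)=610, f(15)=987, f(16)=1597, f(17)=2584, f(18)=4181, f(19)=6765, f(20)=10946, f(21)=17711, f(22)=28657, f(23)=46368, f(24)=75025, f(25)=121393, f(26)=196418, f(27)=317811, f(28)=514229, f(29)=832040, f(30)=1346269, f(31)=2178309, f(32)=3524578, f(33)=5702887, f(34)=9227465, f(35)=14930352.

Final answer: 14930352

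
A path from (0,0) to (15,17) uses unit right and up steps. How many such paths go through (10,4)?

Paths (0,0)->(10,4): C(14,4) = 1001.
Paths (10,4)->(15,17): C(18,13) = 8568.
By multiplication principle: 1001 x 8568.

Final answer: 8576568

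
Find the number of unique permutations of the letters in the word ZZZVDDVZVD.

Letters (D:3, V:3, Z:4). Total letters: 10.
Permutations = 10!/(4! x 3! x 3!).

Final answer: 4200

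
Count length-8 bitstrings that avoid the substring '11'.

Let a(n) count valid strings. If the last bit is 0 the prefix is any valid string of length n-1; if it is 1 the string must end in 01 with a valid prefix of length n-2. So a(n) = a(n-1) + a(n-2), a(1)=2, a(2)=3.
Building up term by term: a(1)=2, a(2)=3, a(3)=5, a(4)=8, a(5)=13, a(6)=21, a(7)=34, a(8)=55.

Final answer: 55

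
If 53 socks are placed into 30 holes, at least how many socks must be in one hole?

By the pigeonhole principle: ceiling(53/30).

Final answer: 2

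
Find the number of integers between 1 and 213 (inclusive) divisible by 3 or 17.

Multiples of 3: 71. Multiples of 17: 12. Of both (lcm=51): 4.
By inclusion-exclusion: 71 + 12 - 4.

Final answer: 79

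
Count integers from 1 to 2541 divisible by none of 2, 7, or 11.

|div by 2|=1270, |div by 7|=363, |div by 11|=231.
|div by 2&7|=181, |div by 2&11|=115, |div by 7&11|=33, |div by all|=16.
By inclusion-exclusion, divisible by at least one: 1270+363+231-181-115-33+16 = 1551.
Not divisible by any: 2541 - 1551.

Final answer: 990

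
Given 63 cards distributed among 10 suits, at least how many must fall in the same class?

By pigeonhole with 63 objects and 10 categories: ceiling(63/10).

Final answer: 7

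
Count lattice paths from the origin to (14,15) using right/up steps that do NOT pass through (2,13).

Total paths to (14,15): C(29,15) = 77558760.
Paths through (2,13): C(15,13) x C(14,2) = 9555.
Avoiding (2,13): 77558760 - 9555.

Final answer: 77549205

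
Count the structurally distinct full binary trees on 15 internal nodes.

This is counted by the nth Catalan number C_n. Here n = 15.
C_n = (2n)!/(n!(n+1)!), so C_{15} = 30!/(15! x 16!) = C(30,15)/16 = 155117520/16.

Final answer: C_{15} = 9694845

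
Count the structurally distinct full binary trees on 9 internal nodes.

This is a standard Catalan-number count: the answer is C_n. Here n = 9.
C_n = C(2n,n) - C(2n,n+1), so C_{9} = C(18,9) - C(18,10) = 48620 - 43758.

Final answer: C_{9} = 4862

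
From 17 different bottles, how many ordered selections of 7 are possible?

P(17,7) = 17!/(17-7)! = 17!/10!.

Final answer: P(17,7) = 98017920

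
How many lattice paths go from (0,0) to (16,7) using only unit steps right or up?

Each path has 16 right steps and 7 up steps in some order (23 steps total).
Choose which 7 of the 23 steps are up: C(23,7).

Final answer: C(23,7) = 245157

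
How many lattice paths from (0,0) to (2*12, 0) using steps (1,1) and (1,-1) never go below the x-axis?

Total monotonic paths to (12,12): C(24,12) = 2704156.
Paths that cross above y=x (reflection bijection): C(24,13) = 2496144.
Valid Dyck paths: 2704156 - 2496144.
(These counts are the Catalan numbers.)

Final answer: C_{12} = 208012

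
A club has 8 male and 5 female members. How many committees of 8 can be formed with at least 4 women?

Sum over valid woman counts:
C(5,4)C(8,4) = 350
C(5,5)C(8,3) = 56
Total: 350 + 56.

Final answer: 406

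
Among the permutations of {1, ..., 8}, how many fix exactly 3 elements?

Choose which 3 elements are fixed: C(8,3) = 56.
Derange the remaining 5 using D(j) = (j-1)(D(j-1) + D(j-2)), D(0)=1, D(1)=0: D(2)=1, D(3)=2, D(4)=9, D(5)=44.
Total: 56 x 44.

Final answer: C(8,3) D(5) = 2464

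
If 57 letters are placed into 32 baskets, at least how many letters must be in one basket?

By the pigeonhole principle: ceiling(57/32).

Final answer: 2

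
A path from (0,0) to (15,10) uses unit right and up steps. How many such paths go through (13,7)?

Paths (0,0)->(13,7): C(20,7) = 77520.
Paths (13,7)->(15,10): C(5,3) = 10.
By multiplication principle: 77520 x 10.

Final answer: 775200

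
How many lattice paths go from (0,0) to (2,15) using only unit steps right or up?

Each path has 2 right steps and 15 up steps in some order (17 steps total).
Choose which 15 of the 17 steps are up: C(17,15).

Final answer: C(17,15) = 136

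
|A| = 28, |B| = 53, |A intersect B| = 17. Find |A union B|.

|A union B| = |A| + |B| - |A intersect B| = 28 + 53 - 17.

Final answer: 64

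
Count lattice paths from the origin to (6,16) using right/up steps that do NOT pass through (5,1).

Total paths to (6,16): C(22,16) = 74613.
Paths through (5,1): C(6,1) x C(16,15) = 96.
Avoiding (5,1): 74613 - 96.

Final answer: 74517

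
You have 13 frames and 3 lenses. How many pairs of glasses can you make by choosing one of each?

By the multiplication principle: 13 x 3.

Final answer: 39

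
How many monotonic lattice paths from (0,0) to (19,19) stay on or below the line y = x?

Total monotonic paths to (19,19): C(38,19) = 35345263800.
Reflecting each bad path at its first crossing gives a bijection with paths to (18,20): C(38,20) = 33578000610.
Valid Dyck paths: 35345263800 - 33578000610.
(These counts are the Catalan numbers.)

Final answer: C_{19} = 1767263190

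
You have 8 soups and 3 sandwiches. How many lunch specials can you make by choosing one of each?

By the multiplication principle: 8 x 3.

Final answer: 24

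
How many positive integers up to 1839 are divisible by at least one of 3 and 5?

Multiples of 3: 613. Multiples of 5: 367. Of both (lcm=15): 122.
By inclusion-exclusion: 613 + 367 - 122.

Final answer: 858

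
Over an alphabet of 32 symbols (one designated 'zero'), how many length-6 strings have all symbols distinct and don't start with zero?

The leading digit has 31 choices (anything but zero); the next has 31 (anything but the first), then 30, and so on, one fewer each time.
Total: 31 x 31 x 30 x 29 x 28 x 27.

Final answer: 632068920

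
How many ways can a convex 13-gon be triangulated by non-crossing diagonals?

The structures are counted by the Catalan number C_n. Here n = 13 - 2 = 11.
C_n = C(2n,n) - C(2n,n+1), so C_{11} = C(22,11) - C(22,12) = 705432 - 646646.

Final answer: C_{11} = 58786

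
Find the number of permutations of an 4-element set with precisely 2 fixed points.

Choose which 2 elements are fixed: C(4,2) = 6.
Derange the remaining 2 using D(j) = (j-1)(D(j-1) + D(j-2)), D(0)=1, D(1)=0: D(2)=1.
Total: 6 x 1.

Final answer: C(4,2) D(2) = 6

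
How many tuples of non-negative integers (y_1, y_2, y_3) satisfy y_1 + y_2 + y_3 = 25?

Stars and bars with 25 stars and 2 bars:
C(25+3-1, 3-1) = C(27,2).

Final answer: C(27,2) = 351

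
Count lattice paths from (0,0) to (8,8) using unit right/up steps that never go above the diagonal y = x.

Total monotonic paths to (8,8): C(16,8) = 12870.
Paths that cross above y=x (reflection bijection): C(16,9) = 11440.
Valid Dyck paths: 12870 - 11440.
(These counts are the Catalan numbers.)

Final answer: C_{8} = 1430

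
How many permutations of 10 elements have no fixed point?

D(n) = (n-1)(D(n-1) + D(n-2)), D(0)=1, D(1)=0.
Building up: D(2)=1, D(3)=2, D(4)=9, D(5)=44, D(6)=265, D(7)=1854, D(8)=14833, D(9)=133496.
D(10) = 9 x (D(9) + D(8)) = 9 x (133496 + 14833).

Final answer: D(10) = 1334961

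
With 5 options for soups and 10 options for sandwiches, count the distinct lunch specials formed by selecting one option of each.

By the multiplication principle: 5 x 10.

Final answer: 50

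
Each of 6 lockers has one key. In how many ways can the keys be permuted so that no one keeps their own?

Use the recurrence D(n) = (n-1)(D(n-1) + D(n-2)) with D(0)=1, D(1)=0.
D(2) = 1 x (0 + 1) = 1
D(3) = 2 x (1 + 0) = 2
D(4) = 3 x (2 + 1) = 9
D(5) = 4 x (9 + 2) = 44
D(6) = 5 x (D(5) + D(4)) = 5 x (44 + 9)

Final answer: D(6) = 265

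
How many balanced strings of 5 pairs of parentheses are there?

The structures are counted by the Catalan number C_n. Here n = 5 (pairs).
C_n = C(2n,n) - C(2n,n+1), so C_{5} = C(10,5) - C(10,6) = 252 - 210.

Final answer: C_{5} = 42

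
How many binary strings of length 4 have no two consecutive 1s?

A valid string ends in 0 (append to any length-(n-1) valid string) or in 01 (append to any length-(n-2) valid string), so a(n) = a(n-1) + a(n-2) with a(1)=2, a(2)=3.
Computing successive values: a(1)=2, a(2)=3, a(3)=5, a(4)=8.

Final answer: 8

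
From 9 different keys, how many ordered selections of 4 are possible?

P(9,4) = 9!/(9-4)! = 9!/5!.

Final answer: P(9,4) = 3024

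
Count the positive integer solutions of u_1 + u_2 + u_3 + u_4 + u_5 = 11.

Substitute u'_i = u_i - 1 (so u'_i >= 0). Then sum u'_i = 11 - 5 = 6.
Stars and bars: C(6+5-1, 5-1) = C(10,4).

Final answer: C(10,4) = 210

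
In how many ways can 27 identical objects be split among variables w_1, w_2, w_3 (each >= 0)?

Stars and bars with 27 stars and 2 bars:
C(27+3-1, 3-1) = C(29,2).

Final answer: C(29,2) = 406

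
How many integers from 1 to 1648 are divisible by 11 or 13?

Multiples of 11: 149. Multiples of 13: 126. Of both (lcm=143): 11.
By inclusion-exclusion: 149 + 126 - 11.

Final answer: 264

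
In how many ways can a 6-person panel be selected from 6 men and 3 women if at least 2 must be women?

Sum over valid woman counts:
C(3,2)C(6,4) = 45
C(3,3)C(6,3) = 20
Total: 45 + 20.

Final answer: 65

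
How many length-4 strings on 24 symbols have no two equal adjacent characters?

Let g(n) count such strings. g(1) = 24, and each valid string of length n-1 extends in 23 ways (any symbol but the last), so g(n) = 23 g(n-1).
Total: g(4) = 24 x 23^3.

Final answer: 24 x 23^{3} = 292008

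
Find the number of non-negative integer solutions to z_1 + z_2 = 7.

Stars and bars with 7 stars and 1 bars:
C(7+2-1, 2-1) = C(8,1).

Final answer: C(8,1) = 8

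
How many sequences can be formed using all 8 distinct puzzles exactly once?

The number of ways to arrange 8 distinct objects is 8!.

Final answer: 8! = 40320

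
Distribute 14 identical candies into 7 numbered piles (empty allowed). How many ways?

Stars and bars: C(n+k-1, k-1) = C(20,6).

Final answer: C(20,6) = 38760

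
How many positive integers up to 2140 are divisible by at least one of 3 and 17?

Multiples of 3: 713. Multiples of 17: 125. Of both (lcm=51): 41.
By inclusion-exclusion: 713 + 125 - 41.

Final answer: 797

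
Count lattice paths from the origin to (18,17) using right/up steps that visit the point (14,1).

Paths (0,0)->(14,1): C(15,1) = 15.
Paths (14,1)->(18,17): C(20,16) = 4845.
By multiplication principle: 15 x 4845.

Final answer: 72675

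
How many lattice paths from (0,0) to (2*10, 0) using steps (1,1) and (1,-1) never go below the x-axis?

Total monotonic paths to (10,10): C(20,10) = 184756.
A path is bad iff it touches y = x + 1; reflecting its initial segment maps bad paths bijectively onto all paths to (9,11), of which there are C(20,11) = 167960.
Valid Dyck paths: 184756 - 167960.
(These counts are the Catalan numbers.)

Final answer: C_{10} = 16796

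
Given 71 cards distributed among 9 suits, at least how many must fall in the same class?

By pigeonhole with 71 objects and 9 categories: ceiling(71/9).

Final answer: 8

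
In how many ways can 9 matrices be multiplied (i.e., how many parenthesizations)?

This is a standard Catalan-number count: the answer is C_n. Here n = 9 - 1 = 8.
C_n = C(2n,n) - C(2n,n+1), so C_{8} = C(16,8) - C(16,9) = 12870 - 11440.

Final answer: C_{8} = 1430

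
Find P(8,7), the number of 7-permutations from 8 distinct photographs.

P(8,7) = 8!/(8-7)! = 8!/1!.

Final answer: P(8,7) = 40320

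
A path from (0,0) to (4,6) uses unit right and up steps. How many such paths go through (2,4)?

Paths (0,0)->(2,4): C(6,4) = 15.
Paths (2,4)->(4,6): C(4,2) = 6.
By multiplication principle: 15 x 6.

Final answer: 90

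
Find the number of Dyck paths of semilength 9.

Total monotonic paths to (9,9): C(18,9) = 48620.
By the reflection principle, paths that go above the diagonal number C(18,10) = 43758.
Valid Dyck paths: 48620 - 43758.
(These counts are the Catalan numbers.)

Final answer: C_{9} = 4862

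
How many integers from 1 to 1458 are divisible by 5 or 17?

Multiples of 5: 291. Multiples of 17: 85. Of both (lcm=85): 17.
By inclusion-exclusion: 291 + 85 - 17.

Final answer: 359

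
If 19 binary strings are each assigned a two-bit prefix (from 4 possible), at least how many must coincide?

There are 4 possible values for two-bit prefix. With 19 binary strings and 4 categories, by pigeonhole: ceiling(19/4).

Final answer: 5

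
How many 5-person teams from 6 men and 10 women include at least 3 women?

Sum over valid woman counts:
C(10,3)C(6,2) = 1800
C(10,4)C(6,1) = 1260
C(10,5)C(6,0) = 252
Total: 1800 + 1260 + 252.

Final answer: 3312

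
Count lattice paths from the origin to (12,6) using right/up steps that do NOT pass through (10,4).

Total paths to (12,6): C(18,6) = 18564.
Paths through (10,4): C(14,4) x C(4,2) = 6006.
Avoiding (10,4): 18564 - 6006.

Final answer: 12558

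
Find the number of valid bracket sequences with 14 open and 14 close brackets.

This is counted by the nth Catalan number C_n. Here n = 14 (pairs).
C_n = C(2n,n)/(n+1), so C_{14} = C(28,14)/15 = 40116600/15.

Final answer: C_{14} = 2674440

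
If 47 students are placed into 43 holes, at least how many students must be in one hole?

By the pigeonhole principle: ceiling(47/43).

Final answer: 2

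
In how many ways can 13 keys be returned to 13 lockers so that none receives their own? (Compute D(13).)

D(n) = (n-1)(D(n-1) + D(n-2)), D(0)=1, D(1)=0.
D(2) = 1 x (0 + 1) = 1
D(3) = 2 x (1 + 0) = 2
D(4) = 3 x (2 + 1) = 9
D(5) = 4 x (9 + 2) = 44
D(6) = 5 x (44 + 9) = 265
D(7) = 6 x (265 + 44) = 1854
D(8) = 7 x (1854 + 265) = 14833
D(9) = 8 x (14833 + 1854) = 133496
D(10) = 9 x (133496 + 14833) = 1334961
D(11) = 10 x (1334961 + 133496) = 14684570
D(12) = 11 x (14684570 + 1334961) = 176214841
D(13) = 12 x (D(12) + D(11)) = 12 x (176214841 + 14684570)

Final answer: D(13) = 2290792932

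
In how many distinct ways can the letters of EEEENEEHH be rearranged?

Letters (E:6, H:2, N:1). Total letters: 9.
Permutations = 9!/(6! x 2!).

Final answer: 252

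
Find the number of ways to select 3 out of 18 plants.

C(18,3) = 18!/(3! x 15!).

Final answer: \binom{18}{3} = 816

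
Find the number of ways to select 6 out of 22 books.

C(22,6) = 22!/(6! x (22-6)!).

Final answer: C(22,6) = 74613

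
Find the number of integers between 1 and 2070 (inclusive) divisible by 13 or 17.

Multiples of 13: 159. Multiples of 17: 121. Of both (lcm=221): 9.
By inclusion-exclusion: 159 + 121 - 9.

Final answer: 271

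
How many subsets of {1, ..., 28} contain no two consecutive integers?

Let a(n) count such subsets of {1, ..., n}. Either n is excluded (a(n-1) ways) or n is included, forcing n-1 out (a(n-2) ways), so a(n) = a(n-1) + a(n-2) with a(1)=2, a(2)=3.
Computing successive values: a(1)=2, a(2)=3, a(3)=5, a(4)=8, a(5)=13, a(6)=21, a(7)=34, a(8)=55, a(9)=89, a(10)=144, a(11)=233, a(12)=377, a(13)=610, a(14)=987, a(15)=1597, a(16)=2584, a(17)=4181, a(18)=6765, a(19)=10946, a(20)=17711, a(21)=28657, a(22)=46368, a(23)=75025, a(24)=121393, a(25)=196418, a(26)=317811, a(27)=514229, a(28)=832040.

Final answer: 832040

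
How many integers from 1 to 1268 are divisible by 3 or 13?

Multiples of 3: 422. Multiples of 13: 97. Of both (lcm=39): 32.
By inclusion-exclusion: 422 + 97 - 32.

Final answer: 487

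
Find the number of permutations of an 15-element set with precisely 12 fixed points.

Choose which 12 elements are fixed: C(15,12) = 455.
Derange the remaining 3 using D(j) = (j-1)(D(j-1) + D(j-2)), D(0)=1, D(1)=0: D(2)=1, D(3)=2.
Total: 455 x 2.

Final answer: C(15,12) D(3) = 910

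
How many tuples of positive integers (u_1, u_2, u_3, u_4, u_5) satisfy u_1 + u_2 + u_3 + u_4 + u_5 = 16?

Substitute u'_i = u_i - 1 (so u'_i >= 0). Then sum u'_i = 16 - 5 = 11.
Stars and bars: C(11+5-1, 5-1) = C(15,4).

Final answer: C(15,4) = 1365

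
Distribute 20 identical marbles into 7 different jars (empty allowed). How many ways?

Stars and bars: C(n+k-1, k-1) = C(26,6).

Final answer: C(26,6) = 230230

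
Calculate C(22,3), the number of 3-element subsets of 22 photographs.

C(22,3) = 22!/(3! x (22-3)!).

Final answer: C(22,3) = 1540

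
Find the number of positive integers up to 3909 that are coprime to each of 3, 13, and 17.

|div by 3|=1303, |div by 13|=300, |div by 17|=229.
|div by 3&13|=100, |div by 3&17|=76, |div by 13&17|=17, |div by all|=5.
By inclusion-exclusion, divisible by at least one: 1303+300+229-100-76-17+5 = 1644.
Not divisible by any: 3909 - 1644.

Final answer: 2265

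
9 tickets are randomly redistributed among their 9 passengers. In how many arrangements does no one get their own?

D(n) = (n-1)(D(n-1) + D(n-2)), D(0)=1, D(1)=0.
D(2) = 1 x (0 + 1) = 1
D(3) = 2 x (1 + 0) = 2
D(4) = 3 x (2 + 1) = 9
D(5) = 4 x (9 + 2) = 44
D(6) = 5 x (44 + 9) = 265
D(7) = 6 x (265 + 44) = 1854
D(8) = 7 x (1854 + 265) = 14833
D(9) = 8 x (D(8) + D(7)) = 8 x (14833 + 1854)

Final answer: D(9) = 133496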